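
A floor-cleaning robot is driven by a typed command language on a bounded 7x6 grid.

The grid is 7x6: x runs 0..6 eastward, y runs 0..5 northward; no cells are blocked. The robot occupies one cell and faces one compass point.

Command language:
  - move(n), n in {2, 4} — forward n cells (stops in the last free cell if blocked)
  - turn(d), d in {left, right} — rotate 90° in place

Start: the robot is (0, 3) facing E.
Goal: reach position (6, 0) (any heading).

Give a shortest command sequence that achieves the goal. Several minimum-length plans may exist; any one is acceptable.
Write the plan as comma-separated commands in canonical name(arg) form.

begin: (0, 3) facing E
1. move(2) → (2, 3) facing E
2. move(4) → (6, 3) facing E
3. turn(right) → (6, 3) facing S
4. move(4) → (6, 0) facing S
shorter routes all fall short; 4 is best.

move(2), move(4), turn(right), move(4)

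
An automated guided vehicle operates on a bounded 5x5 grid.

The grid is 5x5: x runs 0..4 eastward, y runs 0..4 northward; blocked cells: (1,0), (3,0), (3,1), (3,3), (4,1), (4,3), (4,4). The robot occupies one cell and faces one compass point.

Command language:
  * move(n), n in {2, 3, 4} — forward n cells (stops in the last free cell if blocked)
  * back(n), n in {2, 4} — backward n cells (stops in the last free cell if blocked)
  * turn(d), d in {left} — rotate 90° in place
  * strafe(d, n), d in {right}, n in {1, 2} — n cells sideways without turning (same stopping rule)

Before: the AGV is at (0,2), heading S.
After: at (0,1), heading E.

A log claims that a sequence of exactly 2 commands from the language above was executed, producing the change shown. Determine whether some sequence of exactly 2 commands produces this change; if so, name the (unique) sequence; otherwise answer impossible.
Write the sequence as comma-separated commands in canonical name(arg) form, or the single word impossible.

key: running strafe(right, 1) before turn(left) would end elsewhere — order is forced
from: at (0,2), heading S
[1] after turn(left): at (0,2), heading E
[2] after strafe(right, 1): at (0,1), heading E
no other 2-command option fits: unique.

turn(left), strafe(right, 1)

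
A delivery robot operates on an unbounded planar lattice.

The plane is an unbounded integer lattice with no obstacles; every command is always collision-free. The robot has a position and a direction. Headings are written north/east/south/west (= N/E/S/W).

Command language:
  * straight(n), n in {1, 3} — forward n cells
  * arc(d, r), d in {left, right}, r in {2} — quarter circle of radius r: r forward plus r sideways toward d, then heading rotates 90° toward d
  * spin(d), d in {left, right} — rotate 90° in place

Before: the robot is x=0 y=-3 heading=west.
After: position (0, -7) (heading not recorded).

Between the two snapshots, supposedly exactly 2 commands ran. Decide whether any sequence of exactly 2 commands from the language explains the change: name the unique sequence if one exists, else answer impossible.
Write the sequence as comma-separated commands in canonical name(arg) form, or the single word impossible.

t0: x=0 y=-3 heading=west
1. arc(left, 2) → x=-2 y=-5 heading=south
2. arc(left, 2) → x=0 y=-7 heading=east
uniquely the one of 36 2-step routes that fits.

arc(left, 2), arc(left, 2)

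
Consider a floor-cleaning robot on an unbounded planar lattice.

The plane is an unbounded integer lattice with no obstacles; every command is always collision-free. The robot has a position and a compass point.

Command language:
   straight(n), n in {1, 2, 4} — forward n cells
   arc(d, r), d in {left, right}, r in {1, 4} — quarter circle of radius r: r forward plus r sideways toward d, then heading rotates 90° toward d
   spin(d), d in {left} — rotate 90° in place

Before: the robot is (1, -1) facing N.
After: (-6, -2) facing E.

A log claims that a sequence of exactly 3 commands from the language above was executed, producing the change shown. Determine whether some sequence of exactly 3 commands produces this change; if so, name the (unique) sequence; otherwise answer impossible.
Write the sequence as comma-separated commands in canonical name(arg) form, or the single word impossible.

key: position moved to (-6,-2) AND the heading swung to E — translation plus rotation needed
t0: (1, -1) facing N
t=1 arc(left, 4) ⇒ (-3, 3) facing W
t=2 arc(left, 4) ⇒ (-7, -1) facing S
t=3 arc(left, 1) ⇒ (-6, -2) facing E
uniquely the one of 512 3-step routes that fits.

arc(left, 4), arc(left, 4), arc(left, 1)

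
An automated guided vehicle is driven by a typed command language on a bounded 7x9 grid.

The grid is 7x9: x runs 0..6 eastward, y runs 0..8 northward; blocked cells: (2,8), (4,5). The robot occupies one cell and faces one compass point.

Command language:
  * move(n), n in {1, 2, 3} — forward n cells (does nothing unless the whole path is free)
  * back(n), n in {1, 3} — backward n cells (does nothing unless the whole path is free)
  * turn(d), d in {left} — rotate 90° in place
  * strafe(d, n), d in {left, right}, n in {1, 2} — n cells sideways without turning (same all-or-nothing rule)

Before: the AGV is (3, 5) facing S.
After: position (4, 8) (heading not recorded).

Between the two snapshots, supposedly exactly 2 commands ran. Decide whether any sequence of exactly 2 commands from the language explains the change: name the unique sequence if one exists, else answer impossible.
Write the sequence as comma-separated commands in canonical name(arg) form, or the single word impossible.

back(3), strafe(left, 1)

key: running strafe(left, 1) before back(3) would end elsewhere — order is forced
initial: (3, 5) facing S
t=1 back(3) ⇒ (3, 8) facing S
t=2 strafe(left, 1) ⇒ (4, 8) facing S
no rival 2-sequence matches.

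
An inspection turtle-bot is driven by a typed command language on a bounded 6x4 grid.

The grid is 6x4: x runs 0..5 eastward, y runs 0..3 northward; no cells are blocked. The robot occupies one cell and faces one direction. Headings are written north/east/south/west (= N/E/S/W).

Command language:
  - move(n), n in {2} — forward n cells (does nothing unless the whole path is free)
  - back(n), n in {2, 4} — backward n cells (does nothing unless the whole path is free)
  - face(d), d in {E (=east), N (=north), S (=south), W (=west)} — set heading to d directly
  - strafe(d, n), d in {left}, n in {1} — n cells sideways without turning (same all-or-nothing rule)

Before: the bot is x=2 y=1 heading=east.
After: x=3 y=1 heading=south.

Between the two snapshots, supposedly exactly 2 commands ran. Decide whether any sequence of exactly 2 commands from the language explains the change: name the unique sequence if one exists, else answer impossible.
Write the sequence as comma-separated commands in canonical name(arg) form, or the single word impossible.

key: cell and facing (now S) both changed — the 2 commands mix motion and turning
begin: x=2 y=1 heading=east
1. face(S) → x=2 y=1 heading=south
2. strafe(left, 1) → x=3 y=1 heading=south
all 64 alternatives checked — unique.

face(S), strafe(left, 1)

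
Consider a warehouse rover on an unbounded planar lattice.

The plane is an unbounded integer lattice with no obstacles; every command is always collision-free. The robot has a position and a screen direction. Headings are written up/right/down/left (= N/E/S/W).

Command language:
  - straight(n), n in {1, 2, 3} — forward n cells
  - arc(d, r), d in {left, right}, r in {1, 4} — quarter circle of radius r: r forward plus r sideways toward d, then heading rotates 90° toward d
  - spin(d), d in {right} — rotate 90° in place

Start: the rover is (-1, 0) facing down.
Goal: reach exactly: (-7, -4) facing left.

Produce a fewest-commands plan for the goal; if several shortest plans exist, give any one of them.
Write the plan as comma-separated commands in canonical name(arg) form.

arc(right, 4), straight(2)

t0: (-1, 0) facing down
t=1 arc(right, 4) ⇒ (-5, -4) facing left
t=2 straight(2) ⇒ (-7, -4) facing left
minimal: 2 command(s), checked below 2.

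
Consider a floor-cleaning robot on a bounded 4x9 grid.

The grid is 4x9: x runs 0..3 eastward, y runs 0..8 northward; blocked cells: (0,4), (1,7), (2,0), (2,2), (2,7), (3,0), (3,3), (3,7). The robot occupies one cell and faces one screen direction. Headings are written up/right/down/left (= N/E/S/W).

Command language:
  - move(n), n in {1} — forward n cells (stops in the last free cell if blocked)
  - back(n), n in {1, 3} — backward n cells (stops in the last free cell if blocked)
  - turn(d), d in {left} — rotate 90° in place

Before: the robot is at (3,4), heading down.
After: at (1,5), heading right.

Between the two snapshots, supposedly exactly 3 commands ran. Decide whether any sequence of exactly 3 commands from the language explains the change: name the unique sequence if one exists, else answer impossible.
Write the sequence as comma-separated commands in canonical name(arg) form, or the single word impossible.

no 3-step route produces this change.

impossible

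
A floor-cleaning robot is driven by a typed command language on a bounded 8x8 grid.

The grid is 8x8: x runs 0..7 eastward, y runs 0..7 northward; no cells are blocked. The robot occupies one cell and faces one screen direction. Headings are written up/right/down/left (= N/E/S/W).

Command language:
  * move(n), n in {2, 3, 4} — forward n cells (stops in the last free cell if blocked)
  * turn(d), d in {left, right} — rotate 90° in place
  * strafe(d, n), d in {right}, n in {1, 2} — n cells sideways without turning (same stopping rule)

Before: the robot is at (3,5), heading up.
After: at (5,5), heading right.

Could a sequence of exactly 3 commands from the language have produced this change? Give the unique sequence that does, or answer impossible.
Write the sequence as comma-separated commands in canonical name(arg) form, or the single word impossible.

key: position moved to (5,5) AND the heading swung to E — translation plus rotation needed
start: at (3,5), heading up
[1] after strafe(right, 1): at (4,5), heading up
[2] after strafe(right, 1): at (5,5), heading up
[3] after turn(right): at (5,5), heading right
all 343 alternatives checked — unique.

strafe(right, 1), strafe(right, 1), turn(right)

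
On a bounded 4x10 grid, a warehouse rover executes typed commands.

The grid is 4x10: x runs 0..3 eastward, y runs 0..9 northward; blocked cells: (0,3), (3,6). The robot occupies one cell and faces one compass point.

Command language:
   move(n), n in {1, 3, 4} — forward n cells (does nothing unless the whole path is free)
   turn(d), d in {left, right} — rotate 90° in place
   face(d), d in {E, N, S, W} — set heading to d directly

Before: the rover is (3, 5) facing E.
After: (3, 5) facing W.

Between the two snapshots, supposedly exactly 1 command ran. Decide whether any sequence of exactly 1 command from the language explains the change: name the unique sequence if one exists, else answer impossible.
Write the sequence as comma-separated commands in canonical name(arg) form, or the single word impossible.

key: (3,5) unchanged — the single command moves nothing
initial: (3, 5) facing E
[1] after face(W): (3, 5) facing W
no other 1-command option fits: unique.

face(W)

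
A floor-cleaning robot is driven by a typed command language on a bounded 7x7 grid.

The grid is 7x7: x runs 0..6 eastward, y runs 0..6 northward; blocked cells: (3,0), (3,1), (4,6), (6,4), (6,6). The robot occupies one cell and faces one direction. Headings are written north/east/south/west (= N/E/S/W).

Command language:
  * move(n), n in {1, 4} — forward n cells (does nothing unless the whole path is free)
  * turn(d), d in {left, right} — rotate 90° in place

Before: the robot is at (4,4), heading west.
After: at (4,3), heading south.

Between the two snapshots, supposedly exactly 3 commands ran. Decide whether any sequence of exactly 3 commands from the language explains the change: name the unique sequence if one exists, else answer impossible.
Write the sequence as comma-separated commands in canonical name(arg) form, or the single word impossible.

turn(left), move(1), move(4)

key: cell and facing (now S) both changed — the 3 commands mix motion and turning
from: at (4,4), heading west
[1] after turn(left): at (4,4), heading south
[2] after move(1): at (4,3), heading south
[3] after move(4): at (4,3), heading south
no other 3-command option fits: unique.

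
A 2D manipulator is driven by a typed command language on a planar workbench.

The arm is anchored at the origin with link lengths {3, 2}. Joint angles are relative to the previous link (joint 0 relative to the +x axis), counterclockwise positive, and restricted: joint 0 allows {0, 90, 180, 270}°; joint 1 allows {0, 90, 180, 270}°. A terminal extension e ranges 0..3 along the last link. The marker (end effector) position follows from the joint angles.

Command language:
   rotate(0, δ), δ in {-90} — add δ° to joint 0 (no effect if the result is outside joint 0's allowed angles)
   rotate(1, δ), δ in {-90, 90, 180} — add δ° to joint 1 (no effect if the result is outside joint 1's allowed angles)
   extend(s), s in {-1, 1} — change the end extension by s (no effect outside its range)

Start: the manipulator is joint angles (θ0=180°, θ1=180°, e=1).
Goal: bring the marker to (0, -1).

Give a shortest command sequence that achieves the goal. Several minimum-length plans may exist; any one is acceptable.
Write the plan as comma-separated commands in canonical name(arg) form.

start: joint angles (θ0=180°, θ1=180°, e=1)
step 1 (rotate(0, -90)): joint angles (θ0=90°, θ1=180°, e=1)
step 2 (extend(1)): joint angles (θ0=90°, θ1=180°, e=2)
minimal: 2 command(s), checked below 2.

rotate(0, -90), extend(1)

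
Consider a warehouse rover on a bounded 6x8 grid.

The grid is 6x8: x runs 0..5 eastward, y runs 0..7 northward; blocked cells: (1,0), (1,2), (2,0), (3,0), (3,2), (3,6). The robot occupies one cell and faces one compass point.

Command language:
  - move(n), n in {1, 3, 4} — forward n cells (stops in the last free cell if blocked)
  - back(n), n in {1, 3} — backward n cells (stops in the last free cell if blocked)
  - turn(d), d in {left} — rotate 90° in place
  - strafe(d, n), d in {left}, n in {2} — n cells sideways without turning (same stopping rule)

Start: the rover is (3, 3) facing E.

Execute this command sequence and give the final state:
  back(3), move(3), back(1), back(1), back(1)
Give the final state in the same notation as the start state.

initial: (3, 3) facing E
t=1 back(3) ⇒ (0, 3) facing E
t=2 move(3) ⇒ (3, 3) facing E
t=3 back(1) ⇒ (2, 3) facing E
t=4 back(1) ⇒ (1, 3) facing E
t=5 back(1) ⇒ (0, 3) facing E

(0, 3) facing E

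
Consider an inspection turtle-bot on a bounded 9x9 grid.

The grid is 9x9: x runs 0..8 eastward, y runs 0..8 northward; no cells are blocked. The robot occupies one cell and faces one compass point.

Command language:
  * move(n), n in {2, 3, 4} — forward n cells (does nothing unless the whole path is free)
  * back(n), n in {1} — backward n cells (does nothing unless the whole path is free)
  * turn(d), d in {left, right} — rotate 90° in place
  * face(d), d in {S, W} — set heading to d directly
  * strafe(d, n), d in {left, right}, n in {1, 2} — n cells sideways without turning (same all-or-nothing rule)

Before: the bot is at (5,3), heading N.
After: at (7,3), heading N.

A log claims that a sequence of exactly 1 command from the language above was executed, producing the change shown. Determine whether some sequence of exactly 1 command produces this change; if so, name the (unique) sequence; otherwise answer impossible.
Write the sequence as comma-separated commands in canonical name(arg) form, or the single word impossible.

strafe(right, 2)

key: heading stays N — the single command does not turn
start: at (5,3), heading N
[1] after strafe(right, 2): at (7,3), heading N
uniquely the one of 12 1-step routes that fits.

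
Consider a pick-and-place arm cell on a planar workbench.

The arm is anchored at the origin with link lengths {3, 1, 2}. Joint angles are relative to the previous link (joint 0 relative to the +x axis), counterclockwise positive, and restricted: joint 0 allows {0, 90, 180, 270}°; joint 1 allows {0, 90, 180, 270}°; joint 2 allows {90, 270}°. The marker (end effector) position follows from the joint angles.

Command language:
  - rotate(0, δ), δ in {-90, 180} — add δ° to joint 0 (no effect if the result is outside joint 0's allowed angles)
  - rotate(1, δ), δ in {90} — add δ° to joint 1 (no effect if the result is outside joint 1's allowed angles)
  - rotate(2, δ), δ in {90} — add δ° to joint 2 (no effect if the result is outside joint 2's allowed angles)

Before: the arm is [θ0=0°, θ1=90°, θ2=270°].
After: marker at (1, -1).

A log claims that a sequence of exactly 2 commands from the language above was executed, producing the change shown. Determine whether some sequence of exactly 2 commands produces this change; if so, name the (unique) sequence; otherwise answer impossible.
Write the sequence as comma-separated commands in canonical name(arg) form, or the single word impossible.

from: [θ0=0°, θ1=90°, θ2=270°]
1. rotate(1, 90) → [θ0=0°, θ1=180°, θ2=270°]
2. rotate(1, 90) → [θ0=0°, θ1=270°, θ2=270°]
all 16 alternatives checked — unique.

rotate(1, 90), rotate(1, 90)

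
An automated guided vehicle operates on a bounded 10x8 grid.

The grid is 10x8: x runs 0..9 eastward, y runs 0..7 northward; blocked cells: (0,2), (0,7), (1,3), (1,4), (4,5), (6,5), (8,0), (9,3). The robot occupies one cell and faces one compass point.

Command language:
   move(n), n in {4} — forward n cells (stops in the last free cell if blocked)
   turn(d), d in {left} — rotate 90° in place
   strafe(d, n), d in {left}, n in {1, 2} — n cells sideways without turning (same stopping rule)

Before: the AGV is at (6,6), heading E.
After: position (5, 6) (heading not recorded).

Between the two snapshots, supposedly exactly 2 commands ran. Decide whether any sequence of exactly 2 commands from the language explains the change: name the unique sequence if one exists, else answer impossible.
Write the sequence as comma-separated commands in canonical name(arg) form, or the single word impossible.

key: order matters: swapping turn(left) and strafe(left, 1) lands elsewhere
start: at (6,6), heading E
1. turn(left) → at (6,6), heading N
2. strafe(left, 1) → at (5,6), heading N
uniquely the one of 16 2-step routes that fits.

turn(left), strafe(left, 1)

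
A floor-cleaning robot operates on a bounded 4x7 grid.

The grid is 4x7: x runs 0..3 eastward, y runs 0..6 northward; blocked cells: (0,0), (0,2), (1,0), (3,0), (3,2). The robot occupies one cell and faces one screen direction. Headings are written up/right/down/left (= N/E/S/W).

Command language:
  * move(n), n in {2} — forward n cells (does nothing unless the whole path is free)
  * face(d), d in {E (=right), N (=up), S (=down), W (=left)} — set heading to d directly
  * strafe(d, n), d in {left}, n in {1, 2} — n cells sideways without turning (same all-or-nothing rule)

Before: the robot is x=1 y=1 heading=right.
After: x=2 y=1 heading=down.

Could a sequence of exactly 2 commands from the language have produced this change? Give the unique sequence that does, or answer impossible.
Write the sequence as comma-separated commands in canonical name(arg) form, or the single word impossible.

key: running strafe(left, 1) before face(S) would end elsewhere — order is forced
t0: x=1 y=1 heading=right
step 1 (face(S)): x=1 y=1 heading=down
step 2 (strafe(left, 1)): x=2 y=1 heading=down
uniquely the one of 49 2-step routes that fits.

face(S), strafe(left, 1)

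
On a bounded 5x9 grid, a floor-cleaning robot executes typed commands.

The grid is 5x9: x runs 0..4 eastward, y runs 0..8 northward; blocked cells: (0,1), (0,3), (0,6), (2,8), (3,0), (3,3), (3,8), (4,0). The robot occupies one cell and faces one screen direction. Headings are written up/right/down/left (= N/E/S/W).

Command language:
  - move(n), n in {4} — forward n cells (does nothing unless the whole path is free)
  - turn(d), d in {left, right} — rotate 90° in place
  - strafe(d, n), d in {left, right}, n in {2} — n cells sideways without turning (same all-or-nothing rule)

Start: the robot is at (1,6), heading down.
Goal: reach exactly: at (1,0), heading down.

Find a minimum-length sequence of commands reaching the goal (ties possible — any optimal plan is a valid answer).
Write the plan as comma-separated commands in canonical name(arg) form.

start: at (1,6), heading down
t=1 turn(left) ⇒ at (1,6), heading right
t=2 strafe(right, 2) ⇒ at (1,4), heading right
t=3 turn(right) ⇒ at (1,4), heading down
t=4 move(4) ⇒ at (1,0), heading down
no 3-step plan works, so 4 is optimal.

turn(left), strafe(right, 2), turn(right), move(4)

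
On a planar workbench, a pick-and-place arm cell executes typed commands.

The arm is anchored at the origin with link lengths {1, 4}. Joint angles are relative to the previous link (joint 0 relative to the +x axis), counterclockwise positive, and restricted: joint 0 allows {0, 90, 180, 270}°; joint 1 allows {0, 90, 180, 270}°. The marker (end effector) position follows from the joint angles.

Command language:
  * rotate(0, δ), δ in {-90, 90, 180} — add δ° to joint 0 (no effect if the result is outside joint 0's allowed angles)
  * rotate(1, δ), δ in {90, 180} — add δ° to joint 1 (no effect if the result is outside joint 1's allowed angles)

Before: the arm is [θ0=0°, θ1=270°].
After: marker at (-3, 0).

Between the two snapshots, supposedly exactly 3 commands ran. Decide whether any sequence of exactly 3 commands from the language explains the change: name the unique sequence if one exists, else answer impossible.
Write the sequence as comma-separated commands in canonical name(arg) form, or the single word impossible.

rotate(1, 90), rotate(1, 90), rotate(1, 90)

begin: [θ0=0°, θ1=270°]
1. rotate(1, 90) → [θ0=0°, θ1=0°]
2. rotate(1, 90) → [θ0=0°, θ1=90°]
3. rotate(1, 90) → [θ0=0°, θ1=180°]
no other 3-command option fits: unique.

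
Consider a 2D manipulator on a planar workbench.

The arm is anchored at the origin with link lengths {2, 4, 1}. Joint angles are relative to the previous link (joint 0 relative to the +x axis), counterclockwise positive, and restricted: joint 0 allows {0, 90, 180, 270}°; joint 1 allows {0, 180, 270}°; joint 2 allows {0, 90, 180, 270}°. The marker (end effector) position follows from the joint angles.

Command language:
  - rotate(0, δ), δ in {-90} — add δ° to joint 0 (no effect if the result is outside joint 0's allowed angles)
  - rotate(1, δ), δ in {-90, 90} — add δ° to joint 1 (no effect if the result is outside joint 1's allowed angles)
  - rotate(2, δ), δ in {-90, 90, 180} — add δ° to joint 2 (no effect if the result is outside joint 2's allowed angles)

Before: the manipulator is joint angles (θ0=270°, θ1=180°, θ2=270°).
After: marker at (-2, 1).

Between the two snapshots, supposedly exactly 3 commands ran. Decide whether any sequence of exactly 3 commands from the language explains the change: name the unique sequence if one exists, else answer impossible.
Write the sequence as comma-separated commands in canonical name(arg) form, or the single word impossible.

from: joint angles (θ0=270°, θ1=180°, θ2=270°)
t=1 rotate(0, -90) ⇒ joint angles (θ0=180°, θ1=180°, θ2=270°)
t=2 rotate(0, -90) ⇒ joint angles (θ0=90°, θ1=180°, θ2=270°)
t=3 rotate(0, -90) ⇒ joint angles (θ0=0°, θ1=180°, θ2=270°)
no rival 3-sequence matches.

rotate(0, -90), rotate(0, -90), rotate(0, -90)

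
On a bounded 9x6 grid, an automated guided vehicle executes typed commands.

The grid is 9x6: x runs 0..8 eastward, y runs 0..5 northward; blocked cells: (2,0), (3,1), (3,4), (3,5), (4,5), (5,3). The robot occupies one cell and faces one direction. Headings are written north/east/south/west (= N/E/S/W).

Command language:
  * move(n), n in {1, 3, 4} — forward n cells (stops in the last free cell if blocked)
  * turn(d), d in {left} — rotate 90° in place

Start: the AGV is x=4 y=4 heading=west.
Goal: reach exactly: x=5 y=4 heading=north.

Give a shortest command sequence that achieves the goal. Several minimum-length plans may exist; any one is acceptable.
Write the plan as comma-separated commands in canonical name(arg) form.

turn(left), turn(left), move(1), turn(left)

start: x=4 y=4 heading=west
[1] after turn(left): x=4 y=4 heading=south
[2] after turn(left): x=4 y=4 heading=east
[3] after move(1): x=5 y=4 heading=east
[4] after turn(left): x=5 y=4 heading=north
shorter routes all fall short; 4 is best.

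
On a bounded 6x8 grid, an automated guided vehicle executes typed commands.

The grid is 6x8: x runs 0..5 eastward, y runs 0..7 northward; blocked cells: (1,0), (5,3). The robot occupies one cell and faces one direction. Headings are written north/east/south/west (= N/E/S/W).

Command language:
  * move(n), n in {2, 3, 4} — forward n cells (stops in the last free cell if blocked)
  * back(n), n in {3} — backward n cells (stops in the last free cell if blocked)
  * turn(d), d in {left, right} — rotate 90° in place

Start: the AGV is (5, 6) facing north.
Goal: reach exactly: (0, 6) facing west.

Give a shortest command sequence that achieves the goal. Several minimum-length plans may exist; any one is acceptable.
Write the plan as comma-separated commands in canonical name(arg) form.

t0: (5, 6) facing north
step 1 (turn(left)): (5, 6) facing west
step 2 (move(2)): (3, 6) facing west
step 3 (move(4)): (0, 6) facing west
shorter routes all fall short; 3 is best.

turn(left), move(2), move(4)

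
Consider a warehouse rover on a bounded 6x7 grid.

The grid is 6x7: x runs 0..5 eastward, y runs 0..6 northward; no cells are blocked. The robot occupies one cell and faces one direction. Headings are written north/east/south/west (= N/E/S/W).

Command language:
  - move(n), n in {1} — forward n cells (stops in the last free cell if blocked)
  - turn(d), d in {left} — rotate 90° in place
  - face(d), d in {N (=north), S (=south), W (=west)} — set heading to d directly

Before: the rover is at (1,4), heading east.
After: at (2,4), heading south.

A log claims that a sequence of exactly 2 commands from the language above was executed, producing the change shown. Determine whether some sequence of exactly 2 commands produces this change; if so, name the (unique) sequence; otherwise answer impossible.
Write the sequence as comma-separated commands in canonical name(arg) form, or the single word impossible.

move(1), face(S)

key: position moved to (2,4) AND the heading swung to S — translation plus rotation needed
from: at (1,4), heading east
[1] after move(1): at (2,4), heading east
[2] after face(S): at (2,4), heading south
no rival 2-sequence matches.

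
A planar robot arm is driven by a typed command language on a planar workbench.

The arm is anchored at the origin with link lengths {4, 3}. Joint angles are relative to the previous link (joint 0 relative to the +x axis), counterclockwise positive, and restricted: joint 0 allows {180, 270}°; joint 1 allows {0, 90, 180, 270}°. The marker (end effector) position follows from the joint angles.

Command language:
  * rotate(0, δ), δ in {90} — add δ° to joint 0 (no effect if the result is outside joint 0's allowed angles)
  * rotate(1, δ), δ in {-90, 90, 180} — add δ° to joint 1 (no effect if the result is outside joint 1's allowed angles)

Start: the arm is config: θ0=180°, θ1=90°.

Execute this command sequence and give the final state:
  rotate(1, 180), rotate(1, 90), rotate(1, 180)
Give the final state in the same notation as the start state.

config: θ0=180°, θ1=180°

from: config: θ0=180°, θ1=90°
1. rotate(1, 180) → config: θ0=180°, θ1=270°
2. rotate(1, 90) → config: θ0=180°, θ1=0°
3. rotate(1, 180) → config: θ0=180°, θ1=180°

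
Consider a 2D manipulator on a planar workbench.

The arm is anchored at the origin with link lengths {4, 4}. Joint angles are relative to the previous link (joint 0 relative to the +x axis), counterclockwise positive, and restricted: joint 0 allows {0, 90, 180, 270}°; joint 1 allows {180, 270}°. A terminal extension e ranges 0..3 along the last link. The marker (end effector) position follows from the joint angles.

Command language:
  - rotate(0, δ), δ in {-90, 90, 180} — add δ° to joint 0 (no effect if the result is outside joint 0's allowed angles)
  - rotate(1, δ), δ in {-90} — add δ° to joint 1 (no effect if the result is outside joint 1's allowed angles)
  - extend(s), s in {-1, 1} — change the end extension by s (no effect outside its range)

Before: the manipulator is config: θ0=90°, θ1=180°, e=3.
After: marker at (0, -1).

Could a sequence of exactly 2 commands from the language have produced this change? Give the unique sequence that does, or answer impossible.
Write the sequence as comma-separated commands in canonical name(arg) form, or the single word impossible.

t0: config: θ0=90°, θ1=180°, e=3
t=1 extend(-1) ⇒ config: θ0=90°, θ1=180°, e=2
t=2 extend(-1) ⇒ config: θ0=90°, θ1=180°, e=1
uniquely the one of 36 2-step routes that fits.

extend(-1), extend(-1)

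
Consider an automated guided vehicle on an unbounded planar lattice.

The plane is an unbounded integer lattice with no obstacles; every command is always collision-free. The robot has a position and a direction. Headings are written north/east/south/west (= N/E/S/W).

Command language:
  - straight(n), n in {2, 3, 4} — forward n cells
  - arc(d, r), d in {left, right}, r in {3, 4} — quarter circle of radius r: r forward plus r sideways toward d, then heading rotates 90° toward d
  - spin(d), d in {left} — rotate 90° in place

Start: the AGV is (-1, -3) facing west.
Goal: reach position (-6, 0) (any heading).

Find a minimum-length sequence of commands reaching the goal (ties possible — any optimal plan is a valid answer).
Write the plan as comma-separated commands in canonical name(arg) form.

begin: (-1, -3) facing west
[1] after straight(2): (-3, -3) facing west
[2] after arc(right, 3): (-6, 0) facing north
minimal: 2 command(s), checked below 2.

straight(2), arc(right, 3)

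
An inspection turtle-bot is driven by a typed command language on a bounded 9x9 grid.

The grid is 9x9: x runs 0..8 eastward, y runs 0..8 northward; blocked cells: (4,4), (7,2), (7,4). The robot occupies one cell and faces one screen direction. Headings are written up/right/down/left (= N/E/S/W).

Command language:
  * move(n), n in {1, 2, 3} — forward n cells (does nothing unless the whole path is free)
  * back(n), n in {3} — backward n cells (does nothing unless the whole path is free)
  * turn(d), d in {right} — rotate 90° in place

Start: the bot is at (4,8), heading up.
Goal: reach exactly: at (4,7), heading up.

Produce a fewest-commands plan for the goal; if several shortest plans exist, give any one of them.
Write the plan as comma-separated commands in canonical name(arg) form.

back(3), move(2)

start: at (4,8), heading up
t=1 back(3) ⇒ at (4,5), heading up
t=2 move(2) ⇒ at (4,7), heading up
minimal: 2 command(s), checked below 2.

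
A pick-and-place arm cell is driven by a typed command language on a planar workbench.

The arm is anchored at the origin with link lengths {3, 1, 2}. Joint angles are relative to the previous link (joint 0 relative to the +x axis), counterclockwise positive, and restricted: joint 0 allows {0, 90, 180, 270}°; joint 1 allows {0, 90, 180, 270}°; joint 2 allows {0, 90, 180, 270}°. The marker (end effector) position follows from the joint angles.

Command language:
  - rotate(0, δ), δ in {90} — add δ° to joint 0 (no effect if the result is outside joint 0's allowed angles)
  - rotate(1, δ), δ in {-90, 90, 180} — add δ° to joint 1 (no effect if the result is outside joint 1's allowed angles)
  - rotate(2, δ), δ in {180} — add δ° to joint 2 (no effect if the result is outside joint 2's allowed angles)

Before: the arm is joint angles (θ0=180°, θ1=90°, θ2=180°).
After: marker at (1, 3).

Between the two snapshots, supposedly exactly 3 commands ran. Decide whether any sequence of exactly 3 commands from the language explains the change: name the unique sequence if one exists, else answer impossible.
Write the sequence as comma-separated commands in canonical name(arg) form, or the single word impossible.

start: joint angles (θ0=180°, θ1=90°, θ2=180°)
[1] after rotate(0, 90): joint angles (θ0=270°, θ1=90°, θ2=180°)
[2] after rotate(0, 90): joint angles (θ0=0°, θ1=90°, θ2=180°)
[3] after rotate(0, 90): joint angles (θ0=90°, θ1=90°, θ2=180°)
all 125 alternatives checked — unique.

rotate(0, 90), rotate(0, 90), rotate(0, 90)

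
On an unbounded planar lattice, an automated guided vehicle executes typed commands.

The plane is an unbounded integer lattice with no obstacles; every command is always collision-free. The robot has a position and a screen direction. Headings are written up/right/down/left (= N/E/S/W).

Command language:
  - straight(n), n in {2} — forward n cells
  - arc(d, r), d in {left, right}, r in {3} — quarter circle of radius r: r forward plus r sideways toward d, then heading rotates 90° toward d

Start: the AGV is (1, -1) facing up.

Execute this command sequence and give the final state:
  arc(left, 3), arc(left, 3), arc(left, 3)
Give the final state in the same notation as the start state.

start: (1, -1) facing up
step 1 (arc(left, 3)): (-2, 2) facing left
step 2 (arc(left, 3)): (-5, -1) facing down
step 3 (arc(left, 3)): (-2, -4) facing right

(-2, -4) facing right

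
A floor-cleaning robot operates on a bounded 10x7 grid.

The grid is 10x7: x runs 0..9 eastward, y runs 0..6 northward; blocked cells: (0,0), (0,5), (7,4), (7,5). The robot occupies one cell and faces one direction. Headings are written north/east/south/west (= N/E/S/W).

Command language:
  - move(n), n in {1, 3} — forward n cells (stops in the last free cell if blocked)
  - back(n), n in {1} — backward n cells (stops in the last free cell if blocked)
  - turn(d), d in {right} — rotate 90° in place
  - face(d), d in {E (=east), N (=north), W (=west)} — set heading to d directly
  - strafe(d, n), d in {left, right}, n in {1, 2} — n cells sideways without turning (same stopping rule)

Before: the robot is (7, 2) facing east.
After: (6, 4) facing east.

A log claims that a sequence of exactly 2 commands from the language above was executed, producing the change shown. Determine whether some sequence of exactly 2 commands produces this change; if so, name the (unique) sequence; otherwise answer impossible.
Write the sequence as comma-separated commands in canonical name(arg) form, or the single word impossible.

key: order matters: swapping back(1) and strafe(left, 2) lands elsewhere
start: (7, 2) facing east
step 1 (back(1)): (6, 2) facing east
step 2 (strafe(left, 2)): (6, 4) facing east
no rival 2-sequence matches.

back(1), strafe(left, 2)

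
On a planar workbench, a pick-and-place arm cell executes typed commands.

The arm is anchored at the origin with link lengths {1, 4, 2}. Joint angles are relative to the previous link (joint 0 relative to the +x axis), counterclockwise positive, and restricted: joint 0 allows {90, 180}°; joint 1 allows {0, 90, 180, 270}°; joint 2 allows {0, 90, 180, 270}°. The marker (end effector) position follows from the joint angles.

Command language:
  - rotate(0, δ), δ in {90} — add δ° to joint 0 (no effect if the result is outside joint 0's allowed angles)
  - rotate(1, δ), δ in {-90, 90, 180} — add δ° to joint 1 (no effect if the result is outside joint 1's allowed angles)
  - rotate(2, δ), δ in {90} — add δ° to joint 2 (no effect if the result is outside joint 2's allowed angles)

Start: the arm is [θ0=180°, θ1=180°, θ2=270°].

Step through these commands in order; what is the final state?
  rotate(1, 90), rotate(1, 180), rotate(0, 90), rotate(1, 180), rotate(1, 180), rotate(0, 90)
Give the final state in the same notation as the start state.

t0: [θ0=180°, θ1=180°, θ2=270°]
t=1 rotate(1, 90) ⇒ [θ0=180°, θ1=270°, θ2=270°]
t=2 rotate(1, 180) ⇒ [θ0=180°, θ1=90°, θ2=270°]
t=3 rotate(0, 90) ⇒ [θ0=180°, θ1=90°, θ2=270°]
t=4 rotate(1, 180) ⇒ [θ0=180°, θ1=270°, θ2=270°]
t=5 rotate(1, 180) ⇒ [θ0=180°, θ1=90°, θ2=270°]
t=6 rotate(0, 90) ⇒ [θ0=180°, θ1=90°, θ2=270°]

[θ0=180°, θ1=90°, θ2=270°]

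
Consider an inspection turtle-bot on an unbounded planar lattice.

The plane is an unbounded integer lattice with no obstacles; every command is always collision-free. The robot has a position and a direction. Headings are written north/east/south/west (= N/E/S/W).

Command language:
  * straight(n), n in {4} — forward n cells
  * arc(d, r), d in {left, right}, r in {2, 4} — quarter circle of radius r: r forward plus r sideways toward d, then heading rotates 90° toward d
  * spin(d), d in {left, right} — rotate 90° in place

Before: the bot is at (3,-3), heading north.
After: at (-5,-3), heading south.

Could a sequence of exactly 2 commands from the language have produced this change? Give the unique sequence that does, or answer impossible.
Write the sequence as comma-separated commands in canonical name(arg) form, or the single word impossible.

key: position moved to (-5,-3) AND the heading swung to S — translation plus rotation needed
initial: at (3,-3), heading north
step 1 (arc(left, 4)): at (-1,1), heading west
step 2 (arc(left, 4)): at (-5,-3), heading south
uniquely the one of 49 2-step routes that fits.

arc(left, 4), arc(left, 4)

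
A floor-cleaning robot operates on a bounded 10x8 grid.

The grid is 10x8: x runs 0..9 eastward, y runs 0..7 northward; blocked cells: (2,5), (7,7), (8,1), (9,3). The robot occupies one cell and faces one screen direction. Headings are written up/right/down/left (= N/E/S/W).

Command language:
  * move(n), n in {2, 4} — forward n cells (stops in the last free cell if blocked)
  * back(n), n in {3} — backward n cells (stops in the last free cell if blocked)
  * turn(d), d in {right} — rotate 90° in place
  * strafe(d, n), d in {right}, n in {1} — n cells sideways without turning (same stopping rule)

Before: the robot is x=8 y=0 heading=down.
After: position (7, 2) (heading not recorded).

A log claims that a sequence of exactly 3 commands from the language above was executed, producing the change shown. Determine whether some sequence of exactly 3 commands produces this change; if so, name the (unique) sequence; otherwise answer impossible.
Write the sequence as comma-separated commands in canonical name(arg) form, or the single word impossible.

impossible

checked all 3-command options: none fits.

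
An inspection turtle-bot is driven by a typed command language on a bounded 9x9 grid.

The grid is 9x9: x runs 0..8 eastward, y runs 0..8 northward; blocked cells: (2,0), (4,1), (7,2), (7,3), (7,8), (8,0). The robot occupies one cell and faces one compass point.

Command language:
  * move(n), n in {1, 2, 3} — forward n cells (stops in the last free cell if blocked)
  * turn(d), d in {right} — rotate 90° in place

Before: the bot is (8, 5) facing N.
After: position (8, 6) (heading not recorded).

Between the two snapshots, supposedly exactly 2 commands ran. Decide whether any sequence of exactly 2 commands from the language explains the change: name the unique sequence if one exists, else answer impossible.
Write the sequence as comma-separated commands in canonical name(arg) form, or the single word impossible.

move(1), turn(right)

key: running turn(right) before move(1) would end elsewhere — order is forced
start: (8, 5) facing N
step 1 (move(1)): (8, 6) facing N
step 2 (turn(right)): (8, 6) facing E
uniquely the one of 16 2-step routes that fits.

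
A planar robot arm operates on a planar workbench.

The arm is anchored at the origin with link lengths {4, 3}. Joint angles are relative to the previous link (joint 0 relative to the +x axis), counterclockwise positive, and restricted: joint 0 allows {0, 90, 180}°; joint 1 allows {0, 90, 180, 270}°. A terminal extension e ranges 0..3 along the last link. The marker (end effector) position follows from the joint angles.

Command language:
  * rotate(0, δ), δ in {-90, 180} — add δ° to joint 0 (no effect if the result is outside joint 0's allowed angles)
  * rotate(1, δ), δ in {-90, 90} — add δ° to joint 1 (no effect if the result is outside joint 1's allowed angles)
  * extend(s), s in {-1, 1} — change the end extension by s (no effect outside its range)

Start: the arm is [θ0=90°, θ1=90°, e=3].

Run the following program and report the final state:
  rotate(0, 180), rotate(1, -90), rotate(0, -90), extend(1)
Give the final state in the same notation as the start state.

[θ0=0°, θ1=0°, e=3]

from: [θ0=90°, θ1=90°, e=3]
t=1 rotate(0, 180) ⇒ [θ0=90°, θ1=90°, e=3]
t=2 rotate(1, -90) ⇒ [θ0=90°, θ1=0°, e=3]
t=3 rotate(0, -90) ⇒ [θ0=0°, θ1=0°, e=3]
t=4 extend(1) ⇒ [θ0=0°, θ1=0°, e=3]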